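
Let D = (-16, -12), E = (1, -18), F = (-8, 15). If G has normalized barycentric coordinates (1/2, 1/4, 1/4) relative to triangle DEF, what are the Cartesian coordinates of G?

G = (1/2)·D + (1/4)·E + (1/4)·F.
x-coordinate: (1/2)·(-16) + (1/4)·1 + (1/4)·(-8) = -39/4.
y-coordinate: (1/2)·(-12) + (1/4)·(-18) + (1/4)·15 = -27/4.

(-39/4, -27/4)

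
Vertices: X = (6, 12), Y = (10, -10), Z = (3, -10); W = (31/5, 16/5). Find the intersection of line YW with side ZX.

Barycentric coordinates of W with respect to XYZ: (3/5, 1/5, 1/5).
On side ZX the Y-coordinate is zero; dropping W's Y-weight 1/5 and renormalizing the remaining 1/5 : 3/5 gives weights 1/4, 3/4 on Z, X.
V = (1/4)·(3, -10) + (3/4)·(6, 12) = (21/4, 13/2).

(21/4, 13/2)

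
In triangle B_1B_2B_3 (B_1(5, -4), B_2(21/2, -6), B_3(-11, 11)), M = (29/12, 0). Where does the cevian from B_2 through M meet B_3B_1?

Barycentric coordinates of M with respect to B_1B_2B_3: (1/6, 1/2, 1/3).
On side B_3B_1 the B_2-coordinate is zero; dropping M's B_2-weight 1/2 and renormalizing the remaining 1/3 : 1/6 gives weights 2/3, 1/3 on B_3, B_1.
N = (2/3)·(-11, 11) + (1/3)·(5, -4) = (-17/3, 6).

(-17/3, 6)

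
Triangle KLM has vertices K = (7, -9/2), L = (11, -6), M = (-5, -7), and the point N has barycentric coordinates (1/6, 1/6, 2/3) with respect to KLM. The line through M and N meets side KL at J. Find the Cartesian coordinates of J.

Line MN meets KL where the M-coordinate vanishes; zeroing N's M-weight and renormalizing leaves K, L-weights 1/6 : 1/6 → (1/2, 1/2).
So J = (1/2)·K + (1/2)·L = (9, -21/4).

(9, -21/4)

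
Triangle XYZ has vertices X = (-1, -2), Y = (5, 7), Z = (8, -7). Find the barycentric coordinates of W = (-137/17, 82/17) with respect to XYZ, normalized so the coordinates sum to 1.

Signed area of the reference triangle: [XYZ] = ½·((-1)·(7−(-7)) + 5·(-7−(-2)) + 8·(-2−7)) = ½·(-14 − 25 − 72) = -111/2.
[WYZ] = ½·((-137/17)·(7−(-7)) + 5·(-7−(82/17)) + 8·(82/17−7)) = ½·(-1918/17 − 1005/17 − 296/17) = -3219/34, so the X-coordinate is (-3219/34)/(-111/2) = 29/17.
[XWZ] = ½·((-1)·(82/17−(-7)) + (-137/17)·(-7−(-2)) + 8·(-2−(82/17))) = ½·(-201/17 + 685/17 − 928/17) = -222/17, so the Y-coordinate is 4/17.
[XYW] = ½·((-1)·(7−(82/17)) + 5·(82/17−(-2)) + (-137/17)·(-2−7)) = ½·(-37/17 + 580/17 + 1233/17) = 888/17, so the Z-coordinate is -16/17.
Check: 29/17 + 4/17 − 16/17 = 1.

(29/17, 4/17, -16/17)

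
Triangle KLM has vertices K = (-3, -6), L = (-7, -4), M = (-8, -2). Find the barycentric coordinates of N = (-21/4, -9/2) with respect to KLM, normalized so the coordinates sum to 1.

Signed area of the reference triangle: [KLM] = ½·((-3)·(-4−(-2)) + (-7)·(-2−(-6)) + (-8)·(-6−(-4))) = ½·(6 − 28 + 16) = -3.
[NLM] = ½·((-21/4)·(-4−(-2)) + (-7)·(-2−(-9/2)) + (-8)·(-9/2−(-4))) = ½·(21/2 − 35/2 + 4) = -3/2, so the K-coordinate is (-3/2)/(-3) = 1/2.
[KNM] = ½·((-3)·(-9/2−(-2)) + (-21/4)·(-2−(-6)) + (-8)·(-6−(-9/2))) = ½·(15/2 − 21 + 12) = -3/4, so the L-coordinate is 1/4.
[KLN] = ½·((-3)·(-4−(-9/2)) + (-7)·(-9/2−(-6)) + (-21/4)·(-6−(-4))) = ½·(-3/2 − 21/2 + 21/2) = -3/4, so the M-coordinate is 1/4.
Check: 1/2 + 1/4 + 1/4 = 1.

(1/2, 1/4, 1/4)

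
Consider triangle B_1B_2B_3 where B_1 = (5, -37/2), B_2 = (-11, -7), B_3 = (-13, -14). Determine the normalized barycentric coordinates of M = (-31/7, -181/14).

Signed area of the reference triangle: [B_1B_2B_3] = ½·(5·(-7−(-14)) + (-11)·(-14−(-37/2)) + (-13)·(-37/2−(-7))) = ½·(35 − 99/2 + 299/2) = 135/2.
[MB_2B_3] = ½·((-31/7)·(-7−(-14)) + (-11)·(-14−(-181/14)) + (-13)·(-181/14−(-7))) = ½·(-31 + 165/14 + 1079/14) = 405/14, so the B_1-coordinate is (405/14)/(135/2) = 3/7.
[B_1MB_3] = ½·(5·(-181/14−(-14)) + (-31/7)·(-14−(-37/2)) + (-13)·(-37/2−(-181/14))) = ½·(75/14 − 279/14 + 507/7) = 405/14, so the B_2-coordinate is 3/7.
[B_1B_2M] = ½·(5·(-7−(-181/14)) + (-11)·(-181/14−(-37/2)) + (-31/7)·(-37/2−(-7))) = ½·(415/14 − 429/7 + 713/14) = 135/14, so the B_3-coordinate is 1/7.
Check: 3/7 + 3/7 + 1/7 = 1.

(3/7, 3/7, 1/7)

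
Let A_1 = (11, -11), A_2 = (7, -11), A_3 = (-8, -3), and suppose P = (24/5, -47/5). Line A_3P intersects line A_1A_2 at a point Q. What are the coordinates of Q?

(8, -11)

Barycentric coordinates of P with respect to A_1A_2A_3: (1/5, 3/5, 1/5).
On side A_1A_2 the A_3-coordinate is zero; dropping P's A_3-weight 1/5 and renormalizing the remaining 1/5 : 3/5 gives weights 1/4, 3/4 on A_1, A_2.
Q = (1/4)·(11, -11) + (3/4)·(7, -11) = (8, -11).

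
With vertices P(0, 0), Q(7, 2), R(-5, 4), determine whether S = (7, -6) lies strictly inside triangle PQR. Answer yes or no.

no

Barycentric coordinates of S: (48/19, -1/19, -28/19).
The three coordinates are positive, negative, negative; a point is interior exactly when all three are positive.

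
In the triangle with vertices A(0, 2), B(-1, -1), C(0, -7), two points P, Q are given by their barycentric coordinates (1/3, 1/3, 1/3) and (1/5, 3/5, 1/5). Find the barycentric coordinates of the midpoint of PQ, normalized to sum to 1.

(4/15, 7/15, 4/15)

Since both coordinate triples sum to 1, the midpoint's barycentrics are the componentwise average.
(1/3+1/5)/2 = 4/15; similarly 7/15 and 4/15.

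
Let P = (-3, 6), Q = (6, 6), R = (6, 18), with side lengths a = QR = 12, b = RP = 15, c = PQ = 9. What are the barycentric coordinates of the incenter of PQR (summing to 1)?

The incenter has barycentric coordinates proportional to the opposite side lengths: (12 : 15 : 9).
Normalizing by 12+15+9 = 36 gives (1/3, 5/12, 1/4).

(1/3, 5/12, 1/4)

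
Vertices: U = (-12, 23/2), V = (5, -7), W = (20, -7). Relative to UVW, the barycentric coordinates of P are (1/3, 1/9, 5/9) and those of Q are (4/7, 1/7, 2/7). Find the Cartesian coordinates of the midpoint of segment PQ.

(76/21, 115/84)

Barycentric coordinates of the midpoint are the average: (19/42, 8/63, 53/126).
Converting: (19/42)·U + (8/63)·V + (53/126)·W = (76/21, 115/84).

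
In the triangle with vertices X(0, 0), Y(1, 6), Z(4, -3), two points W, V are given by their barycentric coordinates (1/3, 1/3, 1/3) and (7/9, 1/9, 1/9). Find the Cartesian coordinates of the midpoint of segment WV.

(10/9, 2/3)

Barycentric coordinates of the midpoint are the average: (5/9, 2/9, 2/9).
Converting: (5/9)·X + (2/9)·Y + (2/9)·Z = (10/9, 2/3).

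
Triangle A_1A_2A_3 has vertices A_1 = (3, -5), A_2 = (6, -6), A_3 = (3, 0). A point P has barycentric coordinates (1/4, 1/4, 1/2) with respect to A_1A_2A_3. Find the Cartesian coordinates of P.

(15/4, -11/4)

P = (1/4)·A_1 + (1/4)·A_2 + (1/2)·A_3.
x-coordinate: (1/4)·3 + (1/4)·6 + (1/2)·3 = 15/4.
y-coordinate: (1/4)·(-5) + (1/4)·(-6) + (1/2)·0 = -11/4.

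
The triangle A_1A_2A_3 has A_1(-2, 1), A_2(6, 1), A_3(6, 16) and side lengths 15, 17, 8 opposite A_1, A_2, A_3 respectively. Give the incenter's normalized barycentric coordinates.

The incenter has barycentric coordinates proportional to the opposite side lengths: (15 : 17 : 8).
Normalizing by 15+17+8 = 40 gives (3/8, 17/40, 1/5).

(3/8, 17/40, 1/5)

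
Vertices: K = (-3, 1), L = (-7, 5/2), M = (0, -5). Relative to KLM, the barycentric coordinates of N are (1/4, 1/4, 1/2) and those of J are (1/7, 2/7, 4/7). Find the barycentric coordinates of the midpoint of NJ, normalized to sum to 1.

(11/56, 15/56, 15/28)

Since both coordinate triples sum to 1, the midpoint's barycentrics are the componentwise average.
(1/4+1/7)/2 = 11/56; similarly 15/56 and 15/28.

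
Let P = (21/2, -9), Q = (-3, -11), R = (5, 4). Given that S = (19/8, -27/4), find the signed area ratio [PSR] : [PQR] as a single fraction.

1/2

[PQR] = ½·((21/2)·(-11−4) + (-3)·(4−(-9)) + 5·(-9−(-11))) = ½·(-315/2 − 39 + 10) = -373/4.
[PSR] = ½·((21/2)·(-27/4−4) + (19/8)·(4−(-9)) + 5·(-9−(-27/4))) = ½·(-903/8 + 247/8 − 45/4) = -373/8, so the ratio is (-373/8)/(-373/4) = 1/2.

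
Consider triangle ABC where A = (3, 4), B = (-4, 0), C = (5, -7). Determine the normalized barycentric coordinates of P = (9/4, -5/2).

(1/4, 1/4, 1/2)

Signed area of the reference triangle: [ABC] = ½·(3·(0−(-7)) + (-4)·(-7−4) + 5·(4−0)) = ½·(21 + 44 + 20) = 85/2.
[PBC] = ½·((9/4)·(0−(-7)) + (-4)·(-7−(-5/2)) + 5·(-5/2−0)) = ½·(63/4 + 18 − 25/2) = 85/8, so the A-coordinate is (85/8)/(85/2) = 1/4.
[APC] = ½·(3·(-5/2−(-7)) + (9/4)·(-7−4) + 5·(4−(-5/2))) = ½·(27/2 − 99/4 + 65/2) = 85/8, so the B-coordinate is 1/4.
[ABP] = ½·(3·(0−(-5/2)) + (-4)·(-5/2−4) + (9/4)·(4−0)) = ½·(15/2 + 26 + 9) = 85/4, so the C-coordinate is 1/2.
Check: 1/4 + 1/4 + 1/2 = 1.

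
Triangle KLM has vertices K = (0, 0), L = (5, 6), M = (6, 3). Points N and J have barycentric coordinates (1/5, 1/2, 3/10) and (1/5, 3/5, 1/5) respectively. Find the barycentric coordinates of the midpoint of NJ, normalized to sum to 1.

Since both coordinate triples sum to 1, the midpoint's barycentrics are the componentwise average.
(1/5+1/5)/2 = 1/5; similarly 11/20 and 1/4.

(1/5, 11/20, 1/4)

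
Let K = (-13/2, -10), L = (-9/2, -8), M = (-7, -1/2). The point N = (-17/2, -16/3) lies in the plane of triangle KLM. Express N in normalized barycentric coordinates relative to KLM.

(7/6, -5/6, 2/3)

Signed area of the reference triangle: [KLM] = ½·((-13/2)·(-8−(-1/2)) + (-9/2)·(-1/2−(-10)) + (-7)·(-10−(-8))) = ½·(195/4 − 171/4 + 14) = 10.
[NLM] = ½·((-17/2)·(-8−(-1/2)) + (-9/2)·(-1/2−(-16/3)) + (-7)·(-16/3−(-8))) = ½·(255/4 − 87/4 − 56/3) = 35/3, so the K-coordinate is (35/3)/10 = 7/6.
[KNM] = ½·((-13/2)·(-16/3−(-1/2)) + (-17/2)·(-1/2−(-10)) + (-7)·(-10−(-16/3))) = ½·(377/12 − 323/4 + 98/3) = -25/3, so the L-coordinate is -5/6.
[KLN] = ½·((-13/2)·(-8−(-16/3)) + (-9/2)·(-16/3−(-10)) + (-17/2)·(-10−(-8))) = ½·(52/3 − 21 + 17) = 20/3, so the M-coordinate is 2/3.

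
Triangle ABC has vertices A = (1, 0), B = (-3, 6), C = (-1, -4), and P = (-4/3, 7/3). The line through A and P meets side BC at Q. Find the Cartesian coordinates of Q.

Barycentric coordinates of P with respect to ABC: (1/3, 1/2, 1/6).
On side BC the A-coordinate is zero; dropping P's A-weight 1/3 and renormalizing the remaining 1/2 : 1/6 gives weights 3/4, 1/4 on B, C.
Q = (3/4)·(-3, 6) + (1/4)·(-1, -4) = (-5/2, 7/2).

(-5/2, 7/2)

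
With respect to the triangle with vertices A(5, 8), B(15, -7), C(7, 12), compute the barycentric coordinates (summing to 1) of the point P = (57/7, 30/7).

(4/7, 2/7, 1/7)

Signed area of the reference triangle: [ABC] = ½·(5·(-7−12) + 15·(12−8) + 7·(8−(-7))) = ½·(-95 + 60 + 105) = 35.
[PBC] = ½·((57/7)·(-7−12) + 15·(12−(30/7)) + 7·(30/7−(-7))) = ½·(-1083/7 + 810/7 + 79) = 20, so the A-coordinate is 20/35 = 4/7.
[APC] = ½·(5·(30/7−12) + (57/7)·(12−8) + 7·(8−(30/7))) = ½·(-270/7 + 228/7 + 26) = 10, so the B-coordinate is 2/7.
[ABP] = ½·(5·(-7−(30/7)) + 15·(30/7−8) + (57/7)·(8−(-7))) = ½·(-395/7 − 390/7 + 855/7) = 5, so the C-coordinate is 1/7.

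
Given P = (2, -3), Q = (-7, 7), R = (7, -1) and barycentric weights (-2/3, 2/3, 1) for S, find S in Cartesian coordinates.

(1, 17/3)

S = (-2/3)·P + (2/3)·Q + 1·R.
x-coordinate: (-2/3)·2 + (2/3)·(-7) + 1·7 = 1.
y-coordinate: (-2/3)·(-3) + (2/3)·7 + 1·(-1) = 17/3.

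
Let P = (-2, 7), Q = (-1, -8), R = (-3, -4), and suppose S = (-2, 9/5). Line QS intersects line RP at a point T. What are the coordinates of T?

Barycentric coordinates of S with respect to PQR: (3/5, 1/5, 1/5).
On side RP the Q-coordinate is zero; dropping S's Q-weight 1/5 and renormalizing the remaining 1/5 : 3/5 gives weights 1/4, 3/4 on R, P.
T = (1/4)·(-3, -4) + (3/4)·(-2, 7) = (-9/4, 17/4).

(-9/4, 17/4)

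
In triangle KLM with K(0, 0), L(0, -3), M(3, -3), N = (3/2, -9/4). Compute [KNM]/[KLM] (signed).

1/4

[KLM] = ½·(0·(-3−(-3)) + 0·(-3−0) + 3·(0−(-3))) = ½·(0 + 0 + 9) = 9/2.
[KNM] = ½·(0·(-9/4−(-3)) + (3/2)·(-3−0) + 3·(0−(-9/4))) = ½·(0 − 9/2 + 27/4) = 9/8, so the ratio is (9/8)/(9/2) = 1/4.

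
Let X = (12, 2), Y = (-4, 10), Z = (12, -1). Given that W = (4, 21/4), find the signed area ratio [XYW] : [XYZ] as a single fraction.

[XYZ] = ½·(12·(10−(-1)) + (-4)·(-1−2) + 12·(2−10)) = ½·(132 + 12 − 96) = 24.
[XYW] = ½·(12·(10−(21/4)) + (-4)·(21/4−2) + 4·(2−10)) = ½·(57 − 13 − 32) = 6, so the ratio is 6/24 = 1/4.

1/4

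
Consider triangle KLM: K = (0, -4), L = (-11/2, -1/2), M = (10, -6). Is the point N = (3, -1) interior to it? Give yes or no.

no

Barycentric coordinates of N: (-13/8, 3/2, 9/8).
The three coordinates are negative, positive, positive; a point is interior exactly when all three are positive.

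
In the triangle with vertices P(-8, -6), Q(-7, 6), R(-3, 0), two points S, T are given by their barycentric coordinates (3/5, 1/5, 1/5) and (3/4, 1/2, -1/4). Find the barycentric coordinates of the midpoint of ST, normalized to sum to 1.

Since both coordinate triples sum to 1, the midpoint's barycentrics are the componentwise average.
(3/5+3/4)/2 = 27/40; similarly 7/20 and -1/40.

(27/40, 7/20, -1/40)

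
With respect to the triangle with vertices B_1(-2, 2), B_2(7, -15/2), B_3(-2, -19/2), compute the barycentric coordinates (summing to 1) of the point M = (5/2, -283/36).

Signed area of the reference triangle: [B_1B_2B_3] = ½·((-2)·(-15/2−(-19/2)) + 7·(-19/2−2) + (-2)·(2−(-15/2))) = ½·(-4 − 161/2 − 19) = -207/4.
[MB_2B_3] = ½·((5/2)·(-15/2−(-19/2)) + 7·(-19/2−(-283/36)) + (-2)·(-283/36−(-15/2))) = ½·(5 − 413/36 + 13/18) = -23/8, so the B_1-coordinate is (-23/8)/(-207/4) = 1/18.
[B_1MB_3] = ½·((-2)·(-283/36−(-19/2)) + (5/2)·(-19/2−2) + (-2)·(2−(-283/36))) = ½·(-59/18 − 115/4 − 355/18) = -207/8, so the B_2-coordinate is 1/2.
[B_1B_2M] = ½·((-2)·(-15/2−(-283/36)) + 7·(-283/36−2) + (5/2)·(2−(-15/2))) = ½·(-13/18 − 2485/36 + 95/4) = -23, so the B_3-coordinate is 4/9.

(1/18, 1/2, 4/9)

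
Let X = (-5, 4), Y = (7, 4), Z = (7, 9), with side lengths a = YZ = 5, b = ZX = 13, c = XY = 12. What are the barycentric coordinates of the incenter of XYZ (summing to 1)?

(1/6, 13/30, 2/5)

The incenter has barycentric coordinates proportional to the opposite side lengths: (5 : 13 : 12).
Normalizing by 5+13+12 = 30 gives (1/6, 13/30, 2/5).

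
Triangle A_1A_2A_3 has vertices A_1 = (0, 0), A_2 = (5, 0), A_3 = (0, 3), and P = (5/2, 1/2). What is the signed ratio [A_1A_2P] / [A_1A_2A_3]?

[A_1A_2A_3] = ½·(0·(0−3) + 5·(3−0) + 0·(0−0)) = ½·(0 + 15 + 0) = 15/2.
[A_1A_2P] = ½·(0·(0−(1/2)) + 5·(1/2−0) + (5/2)·(0−0)) = ½·(0 + 5/2 + 0) = 5/4, so the ratio is (5/4)/(15/2) = 1/6.

1/6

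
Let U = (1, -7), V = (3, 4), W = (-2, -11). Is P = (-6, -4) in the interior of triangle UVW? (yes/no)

no

Barycentric coordinates of P: (-19/5, 37/25, 83/25).
The three coordinates are negative, positive, positive; a point is interior exactly when all three are positive.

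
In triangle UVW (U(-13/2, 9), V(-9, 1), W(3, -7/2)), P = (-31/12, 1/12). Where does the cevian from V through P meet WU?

(5/8, -3/8)

Barycentric coordinates of P with respect to UVW: (1/6, 1/3, 1/2).
On side WU the V-coordinate is zero; dropping P's V-weight 1/3 and renormalizing the remaining 1/2 : 1/6 gives weights 3/4, 1/4 on W, U.
Q = (3/4)·(3, -7/2) + (1/4)·(-13/2, 9) = (5/8, -3/8).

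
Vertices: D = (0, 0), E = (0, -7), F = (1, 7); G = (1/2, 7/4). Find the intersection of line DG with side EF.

(2/3, 7/3)

Barycentric coordinates of G with respect to DEF: (1/4, 1/4, 1/2).
On side EF the D-coordinate is zero; dropping G's D-weight 1/4 and renormalizing the remaining 1/4 : 1/2 gives weights 1/3, 2/3 on E, F.
H = (1/3)·(0, -7) + (2/3)·(1, 7) = (2/3, 7/3).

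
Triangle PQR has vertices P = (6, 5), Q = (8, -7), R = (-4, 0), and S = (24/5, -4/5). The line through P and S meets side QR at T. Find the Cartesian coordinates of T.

Barycentric coordinates of S with respect to PQR: (2/5, 2/5, 1/5).
On side QR the P-coordinate is zero; dropping S's P-weight 2/5 and renormalizing the remaining 2/5 : 1/5 gives weights 2/3, 1/3 on Q, R.
T = (2/3)·(8, -7) + (1/3)·(-4, 0) = (4, -14/3).

(4, -14/3)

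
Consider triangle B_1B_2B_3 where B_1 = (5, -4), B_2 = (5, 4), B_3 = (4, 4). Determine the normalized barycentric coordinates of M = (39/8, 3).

Signed area of the reference triangle: [B_1B_2B_3] = ½·(5·(4−4) + 5·(4−(-4)) + 4·(-4−4)) = ½·(0 + 40 − 32) = 4.
[MB_2B_3] = ½·((39/8)·(4−4) + 5·(4−3) + 4·(3−4)) = ½·(0 + 5 − 4) = 1/2, so the B_1-coordinate is (1/2)/4 = 1/8.
[B_1MB_3] = ½·(5·(3−4) + (39/8)·(4−(-4)) + 4·(-4−3)) = ½·(-5 + 39 − 28) = 3, so the B_2-coordinate is 3/4.
[B_1B_2M] = ½·(5·(4−3) + 5·(3−(-4)) + (39/8)·(-4−4)) = ½·(5 + 35 − 39) = 1/2, so the B_3-coordinate is 1/8.
Check: 1/8 + 3/4 + 1/8 = 1.

(1/8, 3/4, 1/8)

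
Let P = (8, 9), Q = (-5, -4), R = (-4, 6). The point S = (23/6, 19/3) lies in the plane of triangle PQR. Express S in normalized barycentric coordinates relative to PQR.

(2/3, 1/6, 1/6)

Signed area of the reference triangle: [PQR] = ½·(8·(-4−6) + (-5)·(6−9) + (-4)·(9−(-4))) = ½·(-80 + 15 − 52) = -117/2.
[SQR] = ½·((23/6)·(-4−6) + (-5)·(6−(19/3)) + (-4)·(19/3−(-4))) = ½·(-115/3 + 5/3 − 124/3) = -39, so the P-coordinate is (-39)/(-117/2) = 2/3.
[PSR] = ½·(8·(19/3−6) + (23/6)·(6−9) + (-4)·(9−(19/3))) = ½·(8/3 − 23/2 − 32/3) = -39/4, so the Q-coordinate is 1/6.
[PQS] = ½·(8·(-4−(19/3)) + (-5)·(19/3−9) + (23/6)·(9−(-4))) = ½·(-248/3 + 40/3 + 299/6) = -39/4, so the R-coordinate is 1/6.
Check: 2/3 + 1/6 + 1/6 = 1.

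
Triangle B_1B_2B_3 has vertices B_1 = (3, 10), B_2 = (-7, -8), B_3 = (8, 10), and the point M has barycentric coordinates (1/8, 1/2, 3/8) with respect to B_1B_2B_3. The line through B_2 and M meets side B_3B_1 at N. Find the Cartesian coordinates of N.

(27/4, 10)

Line B_2M meets B_3B_1 where the B_2-coordinate vanishes; zeroing M's B_2-weight and renormalizing leaves B_3, B_1-weights 3/8 : 1/8 → (3/4, 1/4).
So N = (3/4)·B_3 + (1/4)·B_1 = (27/4, 10).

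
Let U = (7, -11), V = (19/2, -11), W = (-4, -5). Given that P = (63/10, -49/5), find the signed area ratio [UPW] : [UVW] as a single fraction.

[UVW] = ½·(7·(-11−(-5)) + (19/2)·(-5−(-11)) + (-4)·(-11−(-11))) = ½·(-42 + 57 + 0) = 15/2.
[UPW] = ½·(7·(-49/5−(-5)) + (63/10)·(-5−(-11)) + (-4)·(-11−(-49/5))) = ½·(-168/5 + 189/5 + 24/5) = 9/2, so the ratio is (9/2)/(15/2) = 3/5.

3/5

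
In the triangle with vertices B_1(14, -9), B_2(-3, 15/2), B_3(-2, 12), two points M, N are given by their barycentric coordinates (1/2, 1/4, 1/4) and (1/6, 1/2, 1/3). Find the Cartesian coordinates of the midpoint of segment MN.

(71/24, 53/16)

Barycentric coordinates of the midpoint are the average: (1/3, 3/8, 7/24).
Converting: (1/3)·B_1 + (3/8)·B_2 + (7/24)·B_3 = (71/24, 53/16).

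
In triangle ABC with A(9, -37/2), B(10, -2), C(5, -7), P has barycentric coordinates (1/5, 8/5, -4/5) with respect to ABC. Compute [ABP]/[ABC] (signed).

-4/5

The signed ratio [ABP]/[ABC] equals the barycentric coordinate of P at vertex C, which is -4/5.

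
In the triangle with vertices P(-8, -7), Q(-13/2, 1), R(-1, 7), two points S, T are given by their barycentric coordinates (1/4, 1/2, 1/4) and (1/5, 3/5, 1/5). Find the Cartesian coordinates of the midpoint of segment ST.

Barycentric coordinates of the midpoint are the average: (9/40, 11/20, 9/40).
Converting: (9/40)·P + (11/20)·Q + (9/40)·R = (-28/5, 11/20).

(-28/5, 11/20)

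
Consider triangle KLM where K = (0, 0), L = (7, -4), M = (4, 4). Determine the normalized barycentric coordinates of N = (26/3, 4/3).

(-2/3, 2/3, 1)

Signed area of the reference triangle: [KLM] = ½·(0·(-4−4) + 7·(4−0) + 4·(0−(-4))) = ½·(0 + 28 + 16) = 22.
[NLM] = ½·((26/3)·(-4−4) + 7·(4−(4/3)) + 4·(4/3−(-4))) = ½·(-208/3 + 56/3 + 64/3) = -44/3, so the K-coordinate is (-44/3)/22 = -2/3.
[KNM] = ½·(0·(4/3−4) + (26/3)·(4−0) + 4·(0−(4/3))) = ½·(0 + 104/3 − 16/3) = 44/3, so the L-coordinate is 2/3.
[KLN] = ½·(0·(-4−(4/3)) + 7·(4/3−0) + (26/3)·(0−(-4))) = ½·(0 + 28/3 + 104/3) = 22, so the M-coordinate is 1.
Check: -2/3 + 2/3 + 1 = 1.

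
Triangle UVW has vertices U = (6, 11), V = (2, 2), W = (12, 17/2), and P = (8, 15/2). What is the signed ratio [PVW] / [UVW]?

1/4

[UVW] = ½·(6·(2−(17/2)) + 2·(17/2−11) + 12·(11−2)) = ½·(-39 − 5 + 108) = 32.
[PVW] = ½·(8·(2−(17/2)) + 2·(17/2−(15/2)) + 12·(15/2−2)) = ½·(-52 + 2 + 66) = 8, so the ratio is 8/32 = 1/4.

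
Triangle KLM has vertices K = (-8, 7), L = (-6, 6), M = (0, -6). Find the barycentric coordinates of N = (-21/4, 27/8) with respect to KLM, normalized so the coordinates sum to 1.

(3/8, 3/8, 1/4)

Signed area of the reference triangle: [KLM] = ½·((-8)·(6−(-6)) + (-6)·(-6−7) + 0·(7−6)) = ½·(-96 + 78 + 0) = -9.
[NLM] = ½·((-21/4)·(6−(-6)) + (-6)·(-6−(27/8)) + 0·(27/8−6)) = ½·(-63 + 225/4 + 0) = -27/8, so the K-coordinate is (-27/8)/(-9) = 3/8.
[KNM] = ½·((-8)·(27/8−(-6)) + (-21/4)·(-6−7) + 0·(7−(27/8))) = ½·(-75 + 273/4 + 0) = -27/8, so the L-coordinate is 3/8.
[KLN] = ½·((-8)·(6−(27/8)) + (-6)·(27/8−7) + (-21/4)·(7−6)) = ½·(-21 + 87/4 − 21/4) = -9/4, so the M-coordinate is 1/4.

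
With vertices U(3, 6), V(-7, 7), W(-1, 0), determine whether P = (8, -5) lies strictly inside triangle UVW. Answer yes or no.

no

Barycentric coordinates of P: (33/64, -37/32, 105/64).
The three coordinates are positive, negative, positive; a point is interior exactly when all three are positive.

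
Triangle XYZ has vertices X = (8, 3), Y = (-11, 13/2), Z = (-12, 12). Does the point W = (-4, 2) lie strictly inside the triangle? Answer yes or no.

Barycentric coordinates of W: (34/101, 128/101, -61/101).
The three coordinates are positive, positive, negative; a point is interior exactly when all three are positive.

no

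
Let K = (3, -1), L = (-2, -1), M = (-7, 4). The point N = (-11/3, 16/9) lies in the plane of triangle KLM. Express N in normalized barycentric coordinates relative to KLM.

Signed area of the reference triangle: [KLM] = ½·(3·(-1−4) + (-2)·(4−(-1)) + (-7)·(-1−(-1))) = ½·(-15 − 10 + 0) = -25/2.
[NLM] = ½·((-11/3)·(-1−4) + (-2)·(4−(16/9)) + (-7)·(16/9−(-1))) = ½·(55/3 − 40/9 − 175/9) = -25/9, so the K-coordinate is (-25/9)/(-25/2) = 2/9.
[KNM] = ½·(3·(16/9−4) + (-11/3)·(4−(-1)) + (-7)·(-1−(16/9))) = ½·(-20/3 − 55/3 + 175/9) = -25/9, so the L-coordinate is 2/9.
[KLN] = ½·(3·(-1−(16/9)) + (-2)·(16/9−(-1)) + (-11/3)·(-1−(-1))) = ½·(-25/3 − 50/9 + 0) = -125/18, so the M-coordinate is 5/9.
Check: 2/9 + 2/9 + 5/9 = 1.

(2/9, 2/9, 5/9)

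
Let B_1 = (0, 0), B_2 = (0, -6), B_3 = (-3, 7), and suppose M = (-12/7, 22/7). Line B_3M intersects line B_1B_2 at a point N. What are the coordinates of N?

Barycentric coordinates of M with respect to B_1B_2B_3: (2/7, 1/7, 4/7).
On side B_1B_2 the B_3-coordinate is zero; dropping M's B_3-weight 4/7 and renormalizing the remaining 2/7 : 1/7 gives weights 2/3, 1/3 on B_1, B_2.
N = (2/3)·(0, 0) + (1/3)·(0, -6) = (0, -2).

(0, -2)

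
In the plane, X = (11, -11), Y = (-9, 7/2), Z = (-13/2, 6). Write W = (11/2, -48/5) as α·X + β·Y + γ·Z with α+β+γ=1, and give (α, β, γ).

(4/5, 4/5, -3/5)

Signed area of the reference triangle: [XYZ] = ½·(11·(7/2−6) + (-9)·(6−(-11)) + (-13/2)·(-11−(7/2))) = ½·(-55/2 − 153 + 377/4) = -345/8.
[WYZ] = ½·((11/2)·(7/2−6) + (-9)·(6−(-48/5)) + (-13/2)·(-48/5−(7/2))) = ½·(-55/4 − 702/5 + 1703/20) = -69/2, so the X-coordinate is (-69/2)/(-345/8) = 4/5.
[XWZ] = ½·(11·(-48/5−6) + (11/2)·(6−(-11)) + (-13/2)·(-11−(-48/5))) = ½·(-858/5 + 187/2 + 91/10) = -69/2, so the Y-coordinate is 4/5.
[XYW] = ½·(11·(7/2−(-48/5)) + (-9)·(-48/5−(-11)) + (11/2)·(-11−(7/2))) = ½·(1441/10 − 63/5 − 319/4) = 207/8, so the Z-coordinate is -3/5.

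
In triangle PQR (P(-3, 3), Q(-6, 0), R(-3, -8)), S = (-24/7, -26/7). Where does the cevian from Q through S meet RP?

(-3, -13/3)

Barycentric coordinates of S with respect to PQR: (2/7, 1/7, 4/7).
On side RP the Q-coordinate is zero; dropping S's Q-weight 1/7 and renormalizing the remaining 4/7 : 2/7 gives weights 2/3, 1/3 on R, P.
T = (2/3)·(-3, -8) + (1/3)·(-3, 3) = (-3, -13/3).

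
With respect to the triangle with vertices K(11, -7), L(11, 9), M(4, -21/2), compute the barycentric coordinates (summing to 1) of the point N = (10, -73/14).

Signed area of the reference triangle: [KLM] = ½·(11·(9−(-21/2)) + 11·(-21/2−(-7)) + 4·(-7−9)) = ½·(429/2 − 77/2 − 64) = 56.
[NLM] = ½·(10·(9−(-21/2)) + 11·(-21/2−(-73/14)) + 4·(-73/14−9)) = ½·(195 − 407/7 − 398/7) = 40, so the K-coordinate is 40/56 = 5/7.
[KNM] = ½·(11·(-73/14−(-21/2)) + 10·(-21/2−(-7)) + 4·(-7−(-73/14))) = ½·(407/7 − 35 − 50/7) = 8, so the L-coordinate is 1/7.
[KLN] = ½·(11·(9−(-73/14)) + 11·(-73/14−(-7)) + 10·(-7−9)) = ½·(2189/14 + 275/14 − 160) = 8, so the M-coordinate is 1/7.
Check: 5/7 + 1/7 + 1/7 = 1.

(5/7, 1/7, 1/7)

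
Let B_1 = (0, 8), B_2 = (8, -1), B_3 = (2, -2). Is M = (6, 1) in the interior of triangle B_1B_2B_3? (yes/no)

Barycentric coordinates of M: (7/31, 23/31, 1/31).
The three coordinates are positive, positive, positive; a point is interior exactly when all three are positive.

yes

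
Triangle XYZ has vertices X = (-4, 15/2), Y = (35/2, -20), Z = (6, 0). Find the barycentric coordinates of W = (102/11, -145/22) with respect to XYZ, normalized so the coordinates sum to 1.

Signed area of the reference triangle: [XYZ] = ½·((-4)·(-20−0) + (35/2)·(0−(15/2)) + 6·(15/2−(-20))) = ½·(80 − 525/4 + 165) = 455/8.
[WYZ] = ½·((102/11)·(-20−0) + (35/2)·(0−(-145/22)) + 6·(-145/22−(-20))) = ½·(-2040/11 + 5075/44 + 885/11) = 455/88, so the X-coordinate is (455/88)/(455/8) = 1/11.
[XWZ] = ½·((-4)·(-145/22−0) + (102/11)·(0−(15/2)) + 6·(15/2−(-145/22))) = ½·(290/11 − 765/11 + 930/11) = 455/22, so the Y-coordinate is 4/11.
[XYW] = ½·((-4)·(-20−(-145/22)) + (35/2)·(-145/22−(15/2)) + (102/11)·(15/2−(-20))) = ½·(590/11 − 5425/22 + 255) = 1365/44, so the Z-coordinate is 6/11.
Check: 1/11 + 4/11 + 6/11 = 1.

(1/11, 4/11, 6/11)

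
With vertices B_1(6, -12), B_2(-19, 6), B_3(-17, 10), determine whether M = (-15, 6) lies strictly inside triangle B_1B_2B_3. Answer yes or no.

yes

Barycentric coordinates of M: (2/17, 6/17, 9/17).
The three coordinates are positive, positive, positive; a point is interior exactly when all three are positive.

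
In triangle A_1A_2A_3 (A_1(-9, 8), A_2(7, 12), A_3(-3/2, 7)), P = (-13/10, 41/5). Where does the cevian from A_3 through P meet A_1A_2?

(-1, 10)

Barycentric coordinates of P with respect to A_1A_2A_3: (1/5, 1/5, 3/5).
On side A_1A_2 the A_3-coordinate is zero; dropping P's A_3-weight 3/5 and renormalizing the remaining 1/5 : 1/5 gives weights 1/2, 1/2 on A_1, A_2.
Q = (1/2)·(-9, 8) + (1/2)·(7, 12) = (-1, 10).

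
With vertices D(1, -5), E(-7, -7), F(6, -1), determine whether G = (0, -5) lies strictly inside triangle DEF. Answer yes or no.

yes

Barycentric coordinates of G: (8/11, 2/11, 1/11).
The three coordinates are positive, positive, positive; a point is interior exactly when all three are positive.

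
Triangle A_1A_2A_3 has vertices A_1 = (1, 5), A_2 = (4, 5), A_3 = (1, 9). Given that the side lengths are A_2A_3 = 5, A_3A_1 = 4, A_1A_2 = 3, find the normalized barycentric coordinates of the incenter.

(5/12, 1/3, 1/4)

The incenter has barycentric coordinates proportional to the opposite side lengths: (5 : 4 : 3).
Normalizing by 5+4+3 = 12 gives (5/12, 1/3, 1/4).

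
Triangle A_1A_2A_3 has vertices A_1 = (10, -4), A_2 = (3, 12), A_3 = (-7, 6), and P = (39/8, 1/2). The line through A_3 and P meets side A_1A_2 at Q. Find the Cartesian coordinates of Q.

(53/6, -4/3)

Barycentric coordinates of P with respect to A_1A_2A_3: (5/8, 1/8, 1/4).
On side A_1A_2 the A_3-coordinate is zero; dropping P's A_3-weight 1/4 and renormalizing the remaining 5/8 : 1/8 gives weights 5/6, 1/6 on A_1, A_2.
Q = (5/6)·(10, -4) + (1/6)·(3, 12) = (53/6, -4/3).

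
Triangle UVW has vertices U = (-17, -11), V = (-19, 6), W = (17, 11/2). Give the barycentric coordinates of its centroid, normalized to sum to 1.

The centroid is the average of the vertices, so each weight is 1/3.

(1/3, 1/3, 1/3)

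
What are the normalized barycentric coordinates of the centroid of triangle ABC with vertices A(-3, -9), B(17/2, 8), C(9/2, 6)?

The centroid is the average of the vertices, so each weight is 1/3.

(1/3, 1/3, 1/3)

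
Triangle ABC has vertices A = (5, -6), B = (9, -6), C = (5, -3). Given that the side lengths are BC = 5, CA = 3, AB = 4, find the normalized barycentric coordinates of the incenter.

(5/12, 1/4, 1/3)

The incenter has barycentric coordinates proportional to the opposite side lengths: (5 : 3 : 4).
Normalizing by 5+3+4 = 12 gives (5/12, 1/4, 1/3).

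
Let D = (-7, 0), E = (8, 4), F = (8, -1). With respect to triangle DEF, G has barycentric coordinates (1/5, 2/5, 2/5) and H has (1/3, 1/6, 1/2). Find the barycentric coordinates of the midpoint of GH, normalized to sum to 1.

(4/15, 17/60, 9/20)

Since both coordinate triples sum to 1, the midpoint's barycentrics are the componentwise average.
(1/5+1/3)/2 = 4/15; similarly 17/60 and 9/20.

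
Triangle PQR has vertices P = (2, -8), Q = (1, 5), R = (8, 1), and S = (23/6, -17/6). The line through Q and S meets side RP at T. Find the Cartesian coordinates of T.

(22/5, -22/5)

Barycentric coordinates of S with respect to PQR: (1/2, 1/6, 1/3).
On side RP the Q-coordinate is zero; dropping S's Q-weight 1/6 and renormalizing the remaining 1/3 : 1/2 gives weights 2/5, 3/5 on R, P.
T = (2/5)·(8, 1) + (3/5)·(2, -8) = (22/5, -22/5).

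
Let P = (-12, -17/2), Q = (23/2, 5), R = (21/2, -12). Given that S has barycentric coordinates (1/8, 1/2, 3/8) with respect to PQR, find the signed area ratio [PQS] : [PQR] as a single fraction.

3/8

The signed ratio [PQS]/[PQR] equals the barycentric coordinate of S at vertex R, which is 3/8.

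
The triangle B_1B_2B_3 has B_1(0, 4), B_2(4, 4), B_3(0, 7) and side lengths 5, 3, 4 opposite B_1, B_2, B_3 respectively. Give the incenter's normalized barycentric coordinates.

(5/12, 1/4, 1/3)

The incenter has barycentric coordinates proportional to the opposite side lengths: (5 : 3 : 4).
Normalizing by 5+3+4 = 12 gives (5/12, 1/4, 1/3).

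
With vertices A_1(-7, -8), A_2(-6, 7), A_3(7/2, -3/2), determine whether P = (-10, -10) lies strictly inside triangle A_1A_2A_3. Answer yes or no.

no

Barycentric coordinates of P: (391/302, -3/302, -43/151).
The three coordinates are positive, negative, negative; a point is interior exactly when all three are positive.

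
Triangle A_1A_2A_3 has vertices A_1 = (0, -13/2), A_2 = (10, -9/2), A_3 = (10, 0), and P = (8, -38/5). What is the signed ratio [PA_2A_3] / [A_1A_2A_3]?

1/5

[A_1A_2A_3] = ½·(0·(-9/2−0) + 10·(0−(-13/2)) + 10·(-13/2−(-9/2))) = ½·(0 + 65 − 20) = 45/2.
[PA_2A_3] = ½·(8·(-9/2−0) + 10·(0−(-38/5)) + 10·(-38/5−(-9/2))) = ½·(-36 + 76 − 31) = 9/2, so the ratio is (9/2)/(45/2) = 1/5.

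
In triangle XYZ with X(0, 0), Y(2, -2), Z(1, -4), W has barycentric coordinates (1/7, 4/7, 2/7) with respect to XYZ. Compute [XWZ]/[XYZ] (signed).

The signed ratio [XWZ]/[XYZ] equals the barycentric coordinate of W at vertex Y, which is 4/7.

4/7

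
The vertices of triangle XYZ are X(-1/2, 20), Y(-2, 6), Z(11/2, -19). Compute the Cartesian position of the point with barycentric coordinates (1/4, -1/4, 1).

W = (1/4)·X + (-1/4)·Y + 1·Z.
x-coordinate: (1/4)·(-1/2) + (-1/4)·(-2) + 1·(11/2) = 47/8.
y-coordinate: (1/4)·20 + (-1/4)·6 + 1·(-19) = -31/2.

(47/8, -31/2)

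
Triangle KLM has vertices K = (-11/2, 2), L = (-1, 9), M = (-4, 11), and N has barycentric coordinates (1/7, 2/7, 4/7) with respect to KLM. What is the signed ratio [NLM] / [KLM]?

The signed ratio [NLM]/[KLM] equals the barycentric coordinate of N at vertex K, which is 1/7.

1/7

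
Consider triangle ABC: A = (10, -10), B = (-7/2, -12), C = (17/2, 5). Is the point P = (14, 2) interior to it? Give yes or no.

Barycentric coordinates of P: (259/411, -52/137, 308/411).
The three coordinates are positive, negative, positive; a point is interior exactly when all three are positive.

no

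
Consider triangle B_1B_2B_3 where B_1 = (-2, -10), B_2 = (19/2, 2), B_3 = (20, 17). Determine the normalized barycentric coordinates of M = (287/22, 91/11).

(3/11, 1/11, 7/11)

Signed area of the reference triangle: [B_1B_2B_3] = ½·((-2)·(2−17) + (19/2)·(17−(-10)) + 20·(-10−2)) = ½·(30 + 513/2 − 240) = 93/4.
[MB_2B_3] = ½·((287/22)·(2−17) + (19/2)·(17−(91/11)) + 20·(91/11−2)) = ½·(-4305/22 + 912/11 + 1380/11) = 279/44, so the B_1-coordinate is (279/44)/(93/4) = 3/11.
[B_1MB_3] = ½·((-2)·(91/11−17) + (287/22)·(17−(-10)) + 20·(-10−(91/11))) = ½·(192/11 + 7749/22 − 4020/11) = 93/44, so the B_2-coordinate is 1/11.
[B_1B_2M] = ½·((-2)·(2−(91/11)) + (19/2)·(91/11−(-10)) + (287/22)·(-10−2)) = ½·(138/11 + 3819/22 − 1722/11) = 651/44, so the B_3-coordinate is 7/11.
Check: 3/11 + 1/11 + 7/11 = 1.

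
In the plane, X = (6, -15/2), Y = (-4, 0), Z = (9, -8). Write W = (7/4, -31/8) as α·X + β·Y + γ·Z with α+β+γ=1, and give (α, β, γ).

Signed area of the reference triangle: [XYZ] = ½·(6·(0−(-8)) + (-4)·(-8−(-15/2)) + 9·(-15/2−0)) = ½·(48 + 2 − 135/2) = -35/4.
[WYZ] = ½·((7/4)·(0−(-8)) + (-4)·(-8−(-31/8)) + 9·(-31/8−0)) = ½·(14 + 33/2 − 279/8) = -35/16, so the X-coordinate is (-35/16)/(-35/4) = 1/4.
[XWZ] = ½·(6·(-31/8−(-8)) + (7/4)·(-8−(-15/2)) + 9·(-15/2−(-31/8))) = ½·(99/4 − 7/8 − 261/8) = -35/8, so the Y-coordinate is 1/2.
[XYW] = ½·(6·(0−(-31/8)) + (-4)·(-31/8−(-15/2)) + (7/4)·(-15/2−0)) = ½·(93/4 − 29/2 − 105/8) = -35/16, so the Z-coordinate is 1/4.
Check: 1/4 + 1/2 + 1/4 = 1.

(1/4, 1/2, 1/4)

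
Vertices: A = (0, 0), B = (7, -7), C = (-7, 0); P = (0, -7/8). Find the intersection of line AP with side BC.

Barycentric coordinates of P with respect to ABC: (3/4, 1/8, 1/8).
On side BC the A-coordinate is zero; dropping P's A-weight 3/4 and renormalizing the remaining 1/8 : 1/8 gives weights 1/2, 1/2 on B, C.
Q = (1/2)·(7, -7) + (1/2)·(-7, 0) = (0, -7/2).

(0, -7/2)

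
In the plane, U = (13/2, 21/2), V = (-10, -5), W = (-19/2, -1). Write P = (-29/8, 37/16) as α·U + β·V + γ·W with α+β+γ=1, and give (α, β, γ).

(3/8, 1/4, 3/8)

Signed area of the reference triangle: [UVW] = ½·((13/2)·(-5−(-1)) + (-10)·(-1−(21/2)) + (-19/2)·(21/2−(-5))) = ½·(-26 + 115 − 589/4) = -233/8.
[PVW] = ½·((-29/8)·(-5−(-1)) + (-10)·(-1−(37/16)) + (-19/2)·(37/16−(-5))) = ½·(29/2 + 265/8 − 2223/32) = -699/64, so the U-coordinate is (-699/64)/(-233/8) = 3/8.
[UPW] = ½·((13/2)·(37/16−(-1)) + (-29/8)·(-1−(21/2)) + (-19/2)·(21/2−(37/16))) = ½·(689/32 + 667/16 − 2489/32) = -233/32, so the V-coordinate is 1/4.
[UVP] = ½·((13/2)·(-5−(37/16)) + (-10)·(37/16−(21/2)) + (-29/8)·(21/2−(-5))) = ½·(-1521/32 + 655/8 − 899/16) = -699/64, so the W-coordinate is 3/8.
Check: 3/8 + 1/4 + 3/8 = 1.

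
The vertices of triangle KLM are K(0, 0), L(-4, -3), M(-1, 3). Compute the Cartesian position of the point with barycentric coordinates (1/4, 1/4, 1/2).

(-3/2, 3/4)

N = (1/4)·K + (1/4)·L + (1/2)·M.
x-coordinate: (1/4)·0 + (1/4)·(-4) + (1/2)·(-1) = -3/2.
y-coordinate: (1/4)·0 + (1/4)·(-3) + (1/2)·3 = 3/4.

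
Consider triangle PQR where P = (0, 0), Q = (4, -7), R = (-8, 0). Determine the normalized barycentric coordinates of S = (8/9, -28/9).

(4/9, 4/9, 1/9)

Signed area of the reference triangle: [PQR] = ½·(0·(-7−0) + 4·(0−0) + (-8)·(0−(-7))) = ½·(0 + 0 − 56) = -28.
[SQR] = ½·((8/9)·(-7−0) + 4·(0−(-28/9)) + (-8)·(-28/9−(-7))) = ½·(-56/9 + 112/9 − 280/9) = -112/9, so the P-coordinate is (-112/9)/(-28) = 4/9.
[PSR] = ½·(0·(-28/9−0) + (8/9)·(0−0) + (-8)·(0−(-28/9))) = ½·(0 + 0 − 224/9) = -112/9, so the Q-coordinate is 4/9.
[PQS] = ½·(0·(-7−(-28/9)) + 4·(-28/9−0) + (8/9)·(0−(-7))) = ½·(0 − 112/9 + 56/9) = -28/9, so the R-coordinate is 1/9.
Check: 4/9 + 4/9 + 1/9 = 1.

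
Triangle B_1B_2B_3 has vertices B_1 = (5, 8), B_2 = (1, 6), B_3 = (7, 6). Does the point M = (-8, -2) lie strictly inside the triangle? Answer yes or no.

Barycentric coordinates of M: (-4, 23/6, 7/6).
The three coordinates are negative, positive, positive; a point is interior exactly when all three are positive.

no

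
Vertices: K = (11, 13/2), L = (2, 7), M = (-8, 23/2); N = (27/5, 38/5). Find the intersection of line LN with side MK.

Barycentric coordinates of N with respect to KLM: (3/5, 1/5, 1/5).
On side MK the L-coordinate is zero; dropping N's L-weight 1/5 and renormalizing the remaining 1/5 : 3/5 gives weights 1/4, 3/4 on M, K.
J = (1/4)·(-8, 23/2) + (3/4)·(11, 13/2) = (25/4, 31/4).

(25/4, 31/4)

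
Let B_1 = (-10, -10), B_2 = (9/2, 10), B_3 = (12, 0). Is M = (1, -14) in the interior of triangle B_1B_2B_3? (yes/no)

no

Barycentric coordinates of M: (43/59, -198/295, 278/295).
The three coordinates are positive, negative, positive; a point is interior exactly when all three are positive.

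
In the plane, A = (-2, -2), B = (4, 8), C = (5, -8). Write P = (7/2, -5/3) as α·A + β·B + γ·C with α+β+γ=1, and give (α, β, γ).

(1/6, 1/3, 1/2)

Signed area of the reference triangle: [ABC] = ½·((-2)·(8−(-8)) + 4·(-8−(-2)) + 5·(-2−8)) = ½·(-32 − 24 − 50) = -53.
[PBC] = ½·((7/2)·(8−(-8)) + 4·(-8−(-5/3)) + 5·(-5/3−8)) = ½·(56 − 76/3 − 145/3) = -53/6, so the A-coordinate is (-53/6)/(-53) = 1/6.
[APC] = ½·((-2)·(-5/3−(-8)) + (7/2)·(-8−(-2)) + 5·(-2−(-5/3))) = ½·(-38/3 − 21 − 5/3) = -53/3, so the B-coordinate is 1/3.
[ABP] = ½·((-2)·(8−(-5/3)) + 4·(-5/3−(-2)) + (7/2)·(-2−8)) = ½·(-58/3 + 4/3 − 35) = -53/2, so the C-coordinate is 1/2.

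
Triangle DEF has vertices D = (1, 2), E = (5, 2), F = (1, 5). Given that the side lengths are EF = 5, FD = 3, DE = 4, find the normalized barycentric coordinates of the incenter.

The incenter has barycentric coordinates proportional to the opposite side lengths: (5 : 3 : 4).
Normalizing by 5+3+4 = 12 gives (5/12, 1/4, 1/3).

(5/12, 1/4, 1/3)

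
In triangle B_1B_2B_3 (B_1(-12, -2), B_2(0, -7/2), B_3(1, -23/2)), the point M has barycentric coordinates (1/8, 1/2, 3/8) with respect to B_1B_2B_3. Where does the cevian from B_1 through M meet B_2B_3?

Line B_1M meets B_2B_3 where the B_1-coordinate vanishes; zeroing M's B_1-weight and renormalizing leaves B_2, B_3-weights 1/2 : 3/8 → (4/7, 3/7).
So N = (4/7)·B_2 + (3/7)·B_3 = (3/7, -97/14).

(3/7, -97/14)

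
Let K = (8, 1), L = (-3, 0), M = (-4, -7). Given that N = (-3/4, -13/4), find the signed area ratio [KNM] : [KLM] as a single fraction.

1/4

[KLM] = ½·(8·(0−(-7)) + (-3)·(-7−1) + (-4)·(1−0)) = ½·(56 + 24 − 4) = 38.
[KNM] = ½·(8·(-13/4−(-7)) + (-3/4)·(-7−1) + (-4)·(1−(-13/4))) = ½·(30 + 6 − 17) = 19/2, so the ratio is (19/2)/38 = 1/4.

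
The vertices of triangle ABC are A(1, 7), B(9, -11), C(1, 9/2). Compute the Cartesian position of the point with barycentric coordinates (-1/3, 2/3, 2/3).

(19/3, -20/3)

P = (-1/3)·A + (2/3)·B + (2/3)·C.
x-coordinate: (-1/3)·1 + (2/3)·9 + (2/3)·1 = 19/3.
y-coordinate: (-1/3)·7 + (2/3)·(-11) + (2/3)·(9/2) = -20/3.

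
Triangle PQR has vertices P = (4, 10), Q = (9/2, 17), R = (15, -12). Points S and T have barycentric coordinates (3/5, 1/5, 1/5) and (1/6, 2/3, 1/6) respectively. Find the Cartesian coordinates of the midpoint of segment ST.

(187/30, 9)

Barycentric coordinates of the midpoint are the average: (23/60, 13/30, 11/60).
Converting: (23/60)·P + (13/30)·Q + (11/60)·R = (187/30, 9).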